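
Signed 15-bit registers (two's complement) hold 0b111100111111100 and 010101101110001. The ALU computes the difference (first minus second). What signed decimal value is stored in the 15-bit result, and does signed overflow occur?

0b111100111111100 → 111100111111100 = -1540 (signed)
010101101110001 = 11121 (signed)
Subtract via negate-and-add: invert 010101101110001 + 1 = 101010010001111 (i.e. -11121).
  111100111111100
+ 101010010001111
= 100111010001011  (discard carry-out 1)
Result 100111010001011: MSB = 1 → 20107 − 32768 = -12661.
Both addends (after negating the subtrahend) are negative and so is the stored result: no signed overflow.

-12661; no overflow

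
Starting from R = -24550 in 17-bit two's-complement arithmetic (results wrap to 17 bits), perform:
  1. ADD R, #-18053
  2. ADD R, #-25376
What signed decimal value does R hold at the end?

63093

Start: R = -24550 = 11010000000011010.
R = -24550 + (-18053) = -42603 = 10101100110010101
R = -42603 + (-25376) = -67979; wraps to 63093 = 01111011001110101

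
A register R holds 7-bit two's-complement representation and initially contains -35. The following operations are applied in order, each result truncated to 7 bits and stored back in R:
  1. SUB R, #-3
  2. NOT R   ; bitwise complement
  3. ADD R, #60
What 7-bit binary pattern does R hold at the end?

1011011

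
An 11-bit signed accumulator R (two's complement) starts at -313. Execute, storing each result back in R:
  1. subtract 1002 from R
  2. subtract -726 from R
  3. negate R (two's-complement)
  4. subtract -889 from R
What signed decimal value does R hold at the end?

Start: R = -313 = 11011000111.
R = -313 − 1002 = -1315; wraps to 733 = 01011011101
R = 733 − (-726) = 1459; wraps to -589 = 10110110011
R = −(-589) = 589 = 01001001101
R = 589 − (-889) = 1478; wraps to -570 = 10111000110

-570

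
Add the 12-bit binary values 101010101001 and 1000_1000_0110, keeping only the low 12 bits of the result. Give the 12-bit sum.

  101010101001
+ 100010000110
= 001100101111  (discard carry-out 1)

001100101111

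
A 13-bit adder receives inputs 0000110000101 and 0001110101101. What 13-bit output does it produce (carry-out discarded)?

  0000110000101
+ 0001110101101
= 0010100110010

0010100110010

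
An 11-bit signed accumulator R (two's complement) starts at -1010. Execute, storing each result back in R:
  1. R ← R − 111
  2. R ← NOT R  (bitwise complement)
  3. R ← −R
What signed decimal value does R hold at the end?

928

Start: R = -1010 = 10000001110.
R = -1010 − 111 = -1121; wraps to 927 = 01110011111
R = NOT 01110011111 = 10001100000 = -928
R = −(-928) = 928 = 01110100000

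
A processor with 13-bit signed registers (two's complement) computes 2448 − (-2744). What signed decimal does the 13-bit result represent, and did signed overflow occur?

-3000; overflow

2448 → 0100110010000
-2744 → 1010101001000
Subtract via negate-and-add: invert 1010101001000 + 1 = 0101010111000 (i.e. 2744).
  0100110010000
+ 0101010111000
= 1010001001000
Result 1010001001000: MSB = 1 → 5192 − 8192 = -3000.
Both addends (after negating the subtrahend) are non-negative but the stored result is negative: signed overflow. The true value 2448 − (-2744) = 5192 lies outside [-4096, 4095].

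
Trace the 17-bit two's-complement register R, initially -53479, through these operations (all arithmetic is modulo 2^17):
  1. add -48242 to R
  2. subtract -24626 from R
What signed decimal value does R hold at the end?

53977

Start: R = -53479 = 10010111100011001.
R = -53479 + (-48242) = -101721; wraps to 29351 = 00111001010100111
R = 29351 − (-24626) = 53977 = 01101001011011001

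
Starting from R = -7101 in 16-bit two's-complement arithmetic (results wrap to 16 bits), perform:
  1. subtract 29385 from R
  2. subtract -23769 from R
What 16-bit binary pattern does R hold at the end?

1100111001010011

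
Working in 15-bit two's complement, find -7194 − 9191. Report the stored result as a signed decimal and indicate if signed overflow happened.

-7194 → 110001111100110
9191 → 010001111100111
Subtract via negate-and-add: invert 010001111100111 + 1 = 101110000011001 (i.e. -9191).
  110001111100110
+ 101110000011001
= 011111111111111  (discard carry-out 1)
Result 011111111111111: MSB = 0 → value 16383.
Both addends (after negating the subtrahend) are negative but the stored result is non-negative: signed overflow. The true value -7194 − 9191 = -16385 lies outside [-16384, 16383].

16383; overflow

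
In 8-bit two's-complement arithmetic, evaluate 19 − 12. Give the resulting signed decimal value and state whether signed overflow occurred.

19 → 00010011
12 → 00001100
Subtract via negate-and-add: invert 00001100 + 1 = 11110100 (i.e. -12).
  00010011
+ 11110100
= 00000111  (discard carry-out 1)
Result 00000111: MSB = 0 → value 7.
Addends (after negating the subtrahend) have opposite signs, so signed overflow cannot occur.

7; no overflow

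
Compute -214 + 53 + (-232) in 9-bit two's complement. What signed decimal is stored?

-214 + 53 = -161 (101011111)
-161 + (-232) = -393 → wraps to 119 (001110111)

119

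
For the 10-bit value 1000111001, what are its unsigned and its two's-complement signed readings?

unsigned = 569, signed = -455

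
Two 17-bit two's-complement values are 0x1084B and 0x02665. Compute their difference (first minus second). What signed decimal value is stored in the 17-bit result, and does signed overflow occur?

0x1084B = 10000100001001011 = -63413 (signed)
0x02665 = 00010011001100101 = 9829 (signed)
Subtract via negate-and-add: invert 00010011001100101 + 1 = 11101100110011011 (i.e. -9829).
  10000100001001011
+ 11101100110011011
= 01110000111100110  (discard carry-out 1)
Result 01110000111100110: MSB = 0 → value 57830.
Both addends (after negating the subtrahend) are negative but the stored result is non-negative: signed overflow. The true value -63413 − 9829 = -73242 lies outside [-65536, 65535].

57830; overflow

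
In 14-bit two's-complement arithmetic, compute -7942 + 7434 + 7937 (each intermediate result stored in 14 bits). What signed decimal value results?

7429

-7942 + 7434 = -508 (11111000000100)
-508 + 7937 = 7429 (01110100000101)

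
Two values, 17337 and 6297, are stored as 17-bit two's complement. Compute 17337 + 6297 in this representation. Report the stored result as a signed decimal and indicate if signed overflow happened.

17337 → 00100001110111001
6297 → 00001100010011001
  00100001110111001
+ 00001100010011001
= 00101110001010010
Result 00101110001010010: MSB = 0 → value 23634.
Both addends are non-negative and so is the stored result: no signed overflow.

23634; no overflow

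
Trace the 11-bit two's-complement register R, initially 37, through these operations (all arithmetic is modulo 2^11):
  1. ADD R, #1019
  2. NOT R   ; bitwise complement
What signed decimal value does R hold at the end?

991

Start: R = 37 = 00000100101.
R = 37 + 1019 = 1056; wraps to -992 = 10000100000
R = NOT 10000100000 = 01111011111 = 991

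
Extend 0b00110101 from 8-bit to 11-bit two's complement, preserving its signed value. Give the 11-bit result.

00000110101

MSB of 00110101 is 0; replicate it into the new high bits.
000|00110101 → 00000110101 (still 53).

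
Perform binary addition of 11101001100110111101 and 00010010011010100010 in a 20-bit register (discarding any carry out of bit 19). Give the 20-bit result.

  11101001100110111101
+ 00010010011010100010
= 11111100000001011111

11111100000001011111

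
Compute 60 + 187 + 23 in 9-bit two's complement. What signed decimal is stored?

-242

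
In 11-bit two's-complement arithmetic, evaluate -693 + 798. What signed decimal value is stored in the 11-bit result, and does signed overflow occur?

105; no overflow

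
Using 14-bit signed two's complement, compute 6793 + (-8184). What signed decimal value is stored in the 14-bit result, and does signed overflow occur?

6793 → 01101010001001
-8184 → 10000000001000
  01101010001001
+ 10000000001000
= 11101010010001
Result 11101010010001: MSB = 1 → 14993 − 16384 = -1391.
Addends have opposite signs, so signed overflow cannot occur.

-1391; no overflow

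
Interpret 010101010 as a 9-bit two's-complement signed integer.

170

MSB is 0, so the value is non-negative: 010101010 = 170.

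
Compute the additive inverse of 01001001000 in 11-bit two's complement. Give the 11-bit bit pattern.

10110111000

Invert: 10110110111. Add 1: 10110111000.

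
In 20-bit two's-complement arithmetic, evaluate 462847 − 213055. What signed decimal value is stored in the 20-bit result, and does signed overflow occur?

249792; no overflow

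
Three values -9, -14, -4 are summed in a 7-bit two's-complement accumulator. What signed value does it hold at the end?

-9 + (-14) = -23 (1101001)
-23 + (-4) = -27 (1100101)

-27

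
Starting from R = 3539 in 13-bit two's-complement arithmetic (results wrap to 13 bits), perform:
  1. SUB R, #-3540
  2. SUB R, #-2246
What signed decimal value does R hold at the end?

1133

Start: R = 3539 = 0110111010011.
R = 3539 − (-3540) = 7079; wraps to -1113 = 1101110100111
R = -1113 − (-2246) = 1133 = 0010001101101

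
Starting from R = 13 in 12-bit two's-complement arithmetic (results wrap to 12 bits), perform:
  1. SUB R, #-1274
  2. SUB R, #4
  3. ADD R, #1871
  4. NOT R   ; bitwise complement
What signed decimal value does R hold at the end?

Start: R = 13 = 000000001101.
R = 13 − (-1274) = 1287 = 010100000111
R = 1287 − 4 = 1283 = 010100000011
R = 1283 + 1871 = 3154; wraps to -942 = 110001010010
R = NOT 110001010010 = 001110101101 = 941

941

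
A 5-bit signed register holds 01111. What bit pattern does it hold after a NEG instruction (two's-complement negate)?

10001

Invert: 10000. Add 1: 10001.
Check: 01111 = 15, 10001 = -15.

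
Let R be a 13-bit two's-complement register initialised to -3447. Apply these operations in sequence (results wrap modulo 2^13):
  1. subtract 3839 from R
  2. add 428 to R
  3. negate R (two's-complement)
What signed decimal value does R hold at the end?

Start: R = -3447 = 1001010001001.
R = -3447 − 3839 = -7286; wraps to 906 = 0001110001010
R = 906 + 428 = 1334 = 0010100110110
R = −(1334) = -1334 = 1101011001010

-1334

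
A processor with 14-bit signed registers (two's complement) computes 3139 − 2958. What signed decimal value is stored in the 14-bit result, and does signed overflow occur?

3139 → 00110001000011
2958 → 00101110001110
Subtract via negate-and-add: invert 00101110001110 + 1 = 11010001110010 (i.e. -2958).
  00110001000011
+ 11010001110010
= 00000010110101  (discard carry-out 1)
Result 00000010110101: MSB = 0 → value 181.
Addends (after negating the subtrahend) have opposite signs, so signed overflow cannot occur.

181; no overflow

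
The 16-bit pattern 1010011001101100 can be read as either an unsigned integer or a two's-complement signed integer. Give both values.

unsigned = 42604, signed = -22932

Unsigned: 1010011001101100 = 42604.
Signed: MSB=1 → 42604 − 65536 = -22932.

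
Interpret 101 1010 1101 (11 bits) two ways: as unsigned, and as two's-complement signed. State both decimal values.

unsigned = 1453, signed = -595

Unsigned: 10110101101 = 1453.
Signed: MSB=1 → 1453 − 2048 = -595.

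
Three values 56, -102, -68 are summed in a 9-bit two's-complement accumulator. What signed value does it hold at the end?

56 + (-102) = -46 (111010010)
-46 + (-68) = -114 (110001110)

-114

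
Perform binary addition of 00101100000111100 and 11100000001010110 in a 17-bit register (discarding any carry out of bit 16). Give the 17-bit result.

  00101100000111100
+ 11100000001010110
= 00001100010010010  (discard carry-out 1)

00001100010010010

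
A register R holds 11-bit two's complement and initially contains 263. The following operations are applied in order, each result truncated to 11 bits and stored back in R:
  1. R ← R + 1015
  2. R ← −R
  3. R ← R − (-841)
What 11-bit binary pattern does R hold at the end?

Start: R = 263 = 00100000111.
R = 263 + 1015 = 1278; wraps to -770 = 10011111110
R = −(-770) = 770 = 01100000010
R = 770 − (-841) = 1611; wraps to -437 = 11001001011

11001001011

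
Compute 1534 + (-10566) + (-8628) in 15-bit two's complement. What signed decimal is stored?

1534 + (-10566) = -9032 (101110010111000)
-9032 + (-8628) = -17660 → wraps to 15108 (011101100000100)

15108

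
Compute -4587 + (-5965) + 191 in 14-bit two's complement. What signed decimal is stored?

-4587 + (-5965) = -10552 → wraps to 5832 (01011011001000)
5832 + 191 = 6023 (01011110000111)

6023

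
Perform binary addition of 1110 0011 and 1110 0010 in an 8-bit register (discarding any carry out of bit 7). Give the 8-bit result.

  11100011
+ 11100010
= 11000101  (discard carry-out 1)

11000101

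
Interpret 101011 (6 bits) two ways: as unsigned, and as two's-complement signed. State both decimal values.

unsigned = 43, signed = -21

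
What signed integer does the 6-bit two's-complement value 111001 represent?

-7

MSB is 1, so the value is negative.
Invert: 000110. Add 1: 000111 = 7. So the value is −7.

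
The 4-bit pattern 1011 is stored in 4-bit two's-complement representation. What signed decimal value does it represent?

-5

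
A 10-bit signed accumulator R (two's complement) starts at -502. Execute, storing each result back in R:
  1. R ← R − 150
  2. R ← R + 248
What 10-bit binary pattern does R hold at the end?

Start: R = -502 = 1000001010.
R = -502 − 150 = -652; wraps to 372 = 0101110100
R = 372 + 248 = 620; wraps to -404 = 1001101100

1001101100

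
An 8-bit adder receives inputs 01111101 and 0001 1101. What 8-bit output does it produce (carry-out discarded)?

  01111101
+ 00011101
= 10011010

10011010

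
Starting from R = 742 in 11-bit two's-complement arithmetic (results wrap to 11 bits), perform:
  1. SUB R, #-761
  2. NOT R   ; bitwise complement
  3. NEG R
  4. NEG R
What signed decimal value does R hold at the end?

544

Start: R = 742 = 01011100110.
R = 742 − (-761) = 1503; wraps to -545 = 10111011111
R = NOT 10111011111 = 01000100000 = 544
R = −(544) = -544 = 10111100000
R = −(-544) = 544 = 01000100000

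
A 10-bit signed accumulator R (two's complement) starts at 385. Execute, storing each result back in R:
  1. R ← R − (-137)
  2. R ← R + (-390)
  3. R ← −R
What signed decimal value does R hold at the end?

Start: R = 385 = 0110000001.
R = 385 − (-137) = 522; wraps to -502 = 1000001010
R = -502 + (-390) = -892; wraps to 132 = 0010000100
R = −(132) = -132 = 1101111100

-132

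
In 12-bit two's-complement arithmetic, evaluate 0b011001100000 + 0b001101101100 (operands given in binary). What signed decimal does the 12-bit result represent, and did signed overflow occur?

0b011001100000 → 011001100000 = 1632 (signed)
0b001101101100 → 001101101100 = 876 (signed)
  011001100000
+ 001101101100
= 100111001100
Result 100111001100: MSB = 1 → 2508 − 4096 = -1588.
Both addends are non-negative but the stored result is negative: signed overflow. The true value 1632 + 876 = 2508 lies outside [-2048, 2047].

-1588; overflow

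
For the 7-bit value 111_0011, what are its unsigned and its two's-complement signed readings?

unsigned = 115, signed = -13

Unsigned: 1110011 = 115.
Signed: MSB=1 → 115 − 128 = -13.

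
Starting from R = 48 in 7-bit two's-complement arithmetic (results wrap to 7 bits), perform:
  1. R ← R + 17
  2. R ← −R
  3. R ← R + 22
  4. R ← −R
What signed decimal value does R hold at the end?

43

Start: R = 48 = 0110000.
R = 48 + 17 = 65; wraps to -63 = 1000001
R = −(-63) = 63 = 0111111
R = 63 + 22 = 85; wraps to -43 = 1010101
R = −(-43) = 43 = 0101011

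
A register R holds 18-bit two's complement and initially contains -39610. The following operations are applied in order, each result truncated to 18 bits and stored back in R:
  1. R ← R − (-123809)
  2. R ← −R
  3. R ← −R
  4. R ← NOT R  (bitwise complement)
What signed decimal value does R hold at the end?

Start: R = -39610 = 110110010101000110.
R = -39610 − (-123809) = 84199 = 010100100011100111
R = −(84199) = -84199 = 101011011100011001
R = −(-84199) = 84199 = 010100100011100111
R = NOT 010100100011100111 = 101011011100011000 = -84200

-84200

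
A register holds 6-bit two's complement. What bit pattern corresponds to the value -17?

101111

|-17| = 17 = 010001 in 6 bits.
Invert the bits: 101110. Add 1: 101111.
Check: 101111 reads as 47 − 64 = -17.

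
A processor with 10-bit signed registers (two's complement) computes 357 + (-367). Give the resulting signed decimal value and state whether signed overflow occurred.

-10; no overflow

357 → 0101100101
-367 → 1010010001
  0101100101
+ 1010010001
= 1111110110
Result 1111110110: MSB = 1 → 1014 − 1024 = -10.
Addends have opposite signs, so signed overflow cannot occur.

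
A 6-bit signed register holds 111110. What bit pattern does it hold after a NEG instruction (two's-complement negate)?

Invert: 000001. Add 1: 000010.

000010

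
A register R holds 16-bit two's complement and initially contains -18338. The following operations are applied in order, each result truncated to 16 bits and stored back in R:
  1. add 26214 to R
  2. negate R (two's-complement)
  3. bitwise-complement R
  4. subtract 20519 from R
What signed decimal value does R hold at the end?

-12644

Start: R = -18338 = 1011100001011110.
R = -18338 + 26214 = 7876 = 0001111011000100
R = −(7876) = -7876 = 1110000100111100
R = NOT 1110000100111100 = 0001111011000011 = 7875
R = 7875 − 20519 = -12644 = 1100111010011100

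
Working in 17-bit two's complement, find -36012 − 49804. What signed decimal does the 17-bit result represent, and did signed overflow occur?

45256; overflow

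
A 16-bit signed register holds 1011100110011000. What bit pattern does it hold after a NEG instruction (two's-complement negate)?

Invert: 0100011001100111. Add 1: 0100011001101000.
Check: 1011100110011000 = -18024, 0100011001101000 = 18024.

0100011001101000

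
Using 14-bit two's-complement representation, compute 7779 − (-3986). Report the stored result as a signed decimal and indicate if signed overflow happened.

7779 → 01111001100011
-3986 → 11000001101110
Subtract via negate-and-add: invert 11000001101110 + 1 = 00111110010010 (i.e. 3986).
  01111001100011
+ 00111110010010
= 10110111110101
Result 10110111110101: MSB = 1 → 11765 − 16384 = -4619.
Both addends (after negating the subtrahend) are non-negative but the stored result is negative: signed overflow. The true value 7779 − (-3986) = 11765 lies outside [-8192, 8191].

-4619; overflow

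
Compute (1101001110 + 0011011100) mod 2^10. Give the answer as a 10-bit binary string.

0000101010

  1101001110
+ 0011011100
= 0000101010  (discard carry-out 1)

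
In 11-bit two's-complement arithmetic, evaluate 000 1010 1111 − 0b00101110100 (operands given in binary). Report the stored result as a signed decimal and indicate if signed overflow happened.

-197; no overflow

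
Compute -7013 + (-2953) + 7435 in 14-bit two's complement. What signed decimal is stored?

-2531

-7013 + (-2953) = -9966 → wraps to 6418 (01100100010010)
6418 + 7435 = 13853 → wraps to -2531 (11011000011101)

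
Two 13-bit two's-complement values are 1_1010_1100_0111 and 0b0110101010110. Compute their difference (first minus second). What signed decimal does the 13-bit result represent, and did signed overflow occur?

1_1010_1100_0111 → 1101011000111 = -1337 (signed)
0b0110101010110 → 0110101010110 = 3414 (signed)
Subtract via negate-and-add: invert 0110101010110 + 1 = 1001010101010 (i.e. -3414).
  1101011000111
+ 1001010101010
= 0110101110001  (discard carry-out 1)
Result 0110101110001: MSB = 0 → value 3441.
Both addends (after negating the subtrahend) are negative but the stored result is non-negative: signed overflow. The true value -1337 − 3414 = -4751 lies outside [-4096, 4095].

3441; overflow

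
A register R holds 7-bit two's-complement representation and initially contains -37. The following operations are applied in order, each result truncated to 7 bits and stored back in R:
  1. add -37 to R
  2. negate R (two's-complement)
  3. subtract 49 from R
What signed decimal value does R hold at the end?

25

Start: R = -37 = 1011011.
R = -37 + (-37) = -74; wraps to 54 = 0110110
R = −(54) = -54 = 1001010
R = -54 − 49 = -103; wraps to 25 = 0011001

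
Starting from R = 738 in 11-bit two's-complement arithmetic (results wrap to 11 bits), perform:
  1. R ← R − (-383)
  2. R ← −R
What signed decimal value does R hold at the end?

927

Start: R = 738 = 01011100010.
R = 738 − (-383) = 1121; wraps to -927 = 10001100001
R = −(-927) = 927 = 01110011111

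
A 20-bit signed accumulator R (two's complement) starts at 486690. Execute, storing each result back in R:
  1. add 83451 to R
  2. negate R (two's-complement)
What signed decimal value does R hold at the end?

Start: R = 486690 = 01110110110100100010.
R = 486690 + 83451 = 570141; wraps to -478435 = 10001011001100011101
R = −(-478435) = 478435 = 01110100110011100011

478435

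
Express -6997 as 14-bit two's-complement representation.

|-6997| = 6997 = 01101101010101 in 14 bits.
Invert the bits: 10010010101010. Add 1: 10010010101011.
Check: 10010010101011 reads as 9387 − 16384 = -6997.

10010010101011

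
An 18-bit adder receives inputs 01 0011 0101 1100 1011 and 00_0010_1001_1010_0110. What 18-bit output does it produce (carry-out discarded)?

010101111101110001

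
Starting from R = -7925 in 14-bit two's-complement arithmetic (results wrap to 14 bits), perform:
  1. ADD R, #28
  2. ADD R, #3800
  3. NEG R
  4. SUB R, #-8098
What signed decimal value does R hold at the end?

-4189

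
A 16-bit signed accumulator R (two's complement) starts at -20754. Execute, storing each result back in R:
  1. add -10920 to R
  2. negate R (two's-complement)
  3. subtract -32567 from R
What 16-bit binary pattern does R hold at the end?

1111101011110001

Start: R = -20754 = 1010111011101110.
R = -20754 + (-10920) = -31674 = 1000010001000110
R = −(-31674) = 31674 = 0111101110111010
R = 31674 − (-32567) = 64241; wraps to -1295 = 1111101011110001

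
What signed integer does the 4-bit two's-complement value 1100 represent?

-4

MSB is 1, so the value is negative.
Invert: 0011. Add 1: 0100 = 4. So the value is −4.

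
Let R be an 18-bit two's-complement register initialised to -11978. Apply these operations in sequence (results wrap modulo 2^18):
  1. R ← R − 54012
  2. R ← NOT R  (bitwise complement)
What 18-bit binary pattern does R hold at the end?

010000000111000101

Start: R = -11978 = 111101000100110110.
R = -11978 − 54012 = -65990 = 101111111000111010
R = NOT 101111111000111010 = 010000000111000101 = 65989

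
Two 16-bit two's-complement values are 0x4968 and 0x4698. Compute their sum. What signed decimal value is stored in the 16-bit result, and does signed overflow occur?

0x4968 = 0100100101101000 = 18792 (signed)
0x4698 = 0100011010011000 = 18072 (signed)
  0100100101101000
+ 0100011010011000
= 1001000000000000
Result 1001000000000000: MSB = 1 → 36864 − 65536 = -28672.
Both addends are non-negative but the stored result is negative: signed overflow. The true value 18792 + 18072 = 36864 lies outside [-32768, 32767].

-28672; overflow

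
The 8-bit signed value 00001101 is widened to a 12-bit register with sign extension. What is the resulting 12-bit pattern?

000000001101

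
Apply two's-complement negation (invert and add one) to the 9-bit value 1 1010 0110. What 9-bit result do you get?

001011010

Invert: 001011001. Add 1: 001011010.
Check: 110100110 = -90, 001011010 = 90.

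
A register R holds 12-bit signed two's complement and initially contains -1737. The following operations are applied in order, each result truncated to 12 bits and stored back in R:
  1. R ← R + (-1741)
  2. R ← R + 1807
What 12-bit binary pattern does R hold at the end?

Start: R = -1737 = 100100110111.
R = -1737 + (-1741) = -3478; wraps to 618 = 001001101010
R = 618 + 1807 = 2425; wraps to -1671 = 100101111001

100101111001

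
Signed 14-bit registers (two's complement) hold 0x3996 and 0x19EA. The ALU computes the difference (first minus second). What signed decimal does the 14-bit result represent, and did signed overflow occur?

8108; overflow

0x3996 = 11100110010110 = -1642 (signed)
0x19EA = 01100111101010 = 6634 (signed)
Subtract via negate-and-add: invert 01100111101010 + 1 = 10011000010110 (i.e. -6634).
  11100110010110
+ 10011000010110
= 01111110101100  (discard carry-out 1)
Result 01111110101100: MSB = 0 → value 8108.
Both addends (after negating the subtrahend) are negative but the stored result is non-negative: signed overflow. The true value -1642 − 6634 = -8276 lies outside [-8192, 8191].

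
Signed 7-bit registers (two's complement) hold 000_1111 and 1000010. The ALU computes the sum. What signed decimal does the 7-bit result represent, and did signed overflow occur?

-47; no overflow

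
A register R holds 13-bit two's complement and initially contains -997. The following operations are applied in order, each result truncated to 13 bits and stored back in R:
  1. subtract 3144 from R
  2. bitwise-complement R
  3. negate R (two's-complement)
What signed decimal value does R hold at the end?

4052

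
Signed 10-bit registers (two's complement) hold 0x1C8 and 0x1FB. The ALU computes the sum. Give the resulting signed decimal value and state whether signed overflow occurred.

-61; overflow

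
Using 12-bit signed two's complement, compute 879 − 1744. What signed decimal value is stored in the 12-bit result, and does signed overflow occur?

-865; no overflow

879 → 001101101111
1744 → 011011010000
Subtract via negate-and-add: invert 011011010000 + 1 = 100100110000 (i.e. -1744).
  001101101111
+ 100100110000
= 110010011111
Result 110010011111: MSB = 1 → 3231 − 4096 = -865.
Addends (after negating the subtrahend) have opposite signs, so signed overflow cannot occur.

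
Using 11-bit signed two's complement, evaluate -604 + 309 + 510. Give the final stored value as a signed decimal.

-604 + 309 = -295 (11011011001)
-295 + 510 = 215 (00011010111)

215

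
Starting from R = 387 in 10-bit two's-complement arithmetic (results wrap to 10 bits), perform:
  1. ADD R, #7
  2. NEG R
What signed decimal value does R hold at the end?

Start: R = 387 = 0110000011.
R = 387 + 7 = 394 = 0110001010
R = −(394) = -394 = 1001110110

-394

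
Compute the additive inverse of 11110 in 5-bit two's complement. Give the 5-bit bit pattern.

Invert: 00001. Add 1: 00010.

00010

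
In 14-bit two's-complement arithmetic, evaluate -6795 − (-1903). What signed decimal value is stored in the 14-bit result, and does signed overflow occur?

-6795 → 10010101110101
-1903 → 11100010010001
Subtract via negate-and-add: invert 11100010010001 + 1 = 00011101101111 (i.e. 1903).
  10010101110101
+ 00011101101111
= 10110011100100
Result 10110011100100: MSB = 1 → 11492 − 16384 = -4892.
Addends (after negating the subtrahend) have opposite signs, so signed overflow cannot occur.

-4892; no overflow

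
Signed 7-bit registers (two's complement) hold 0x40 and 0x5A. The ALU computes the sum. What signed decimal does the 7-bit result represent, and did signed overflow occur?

26; overflow

0x40 = 1000000 = -64 (signed)
0x5A = 1011010 = -38 (signed)
  1000000
+ 1011010
= 0011010  (discard carry-out 1)
Result 0011010: MSB = 0 → value 26.
Both addends are negative but the stored result is non-negative: signed overflow. The true value -64 + (-38) = -102 lies outside [-64, 63].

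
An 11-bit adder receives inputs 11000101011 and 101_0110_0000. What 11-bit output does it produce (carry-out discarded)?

01110001011

  11000101011
+ 10101100000
= 01110001011  (discard carry-out 1)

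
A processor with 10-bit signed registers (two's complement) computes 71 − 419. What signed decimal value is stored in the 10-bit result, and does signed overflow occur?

71 → 0001000111
419 → 0110100011
Subtract via negate-and-add: invert 0110100011 + 1 = 1001011101 (i.e. -419).
  0001000111
+ 1001011101
= 1010100100
Result 1010100100: MSB = 1 → 676 − 1024 = -348.
Addends (after negating the subtrahend) have opposite signs, so signed overflow cannot occur.

-348; no overflow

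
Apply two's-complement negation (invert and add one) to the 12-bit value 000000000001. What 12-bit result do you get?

Invert: 111111111110. Add 1: 111111111111.

111111111111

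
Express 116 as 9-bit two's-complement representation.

116 is non-negative, so write it directly in 9 bits: 001110100.

001110100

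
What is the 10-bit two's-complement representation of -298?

|-298| = 298 = 0100101010 in 10 bits.
Invert the bits: 1011010101. Add 1: 1011010110.

1011010110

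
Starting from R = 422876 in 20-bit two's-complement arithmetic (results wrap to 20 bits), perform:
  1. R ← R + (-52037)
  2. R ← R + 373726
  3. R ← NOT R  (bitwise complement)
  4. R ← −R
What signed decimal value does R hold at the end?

Start: R = 422876 = 01100111001111011100.
R = 422876 + (-52037) = 370839 = 01011010100010010111
R = 370839 + 373726 = 744565; wraps to -304011 = 10110101110001110101
R = NOT 10110101110001110101 = 01001010001110001010 = 304010
R = −(304010) = -304010 = 10110101110001110110

-304010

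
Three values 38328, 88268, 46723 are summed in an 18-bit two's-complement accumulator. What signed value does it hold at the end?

-88825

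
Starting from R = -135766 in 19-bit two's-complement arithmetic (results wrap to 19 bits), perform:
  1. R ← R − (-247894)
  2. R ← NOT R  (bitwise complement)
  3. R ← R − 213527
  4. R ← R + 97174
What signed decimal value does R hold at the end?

-228482

Start: R = -135766 = 1011110110110101010.
R = -135766 − (-247894) = 112128 = 0011011011000000000
R = NOT 0011011011000000000 = 1100100100111111111 = -112129
R = -112129 − 213527 = -325656; wraps to 198632 = 0110000011111101000
R = 198632 + 97174 = 295806; wraps to -228482 = 1001000001101111110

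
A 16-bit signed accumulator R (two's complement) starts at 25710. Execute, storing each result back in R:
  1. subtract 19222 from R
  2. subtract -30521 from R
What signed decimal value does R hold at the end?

-28527

Start: R = 25710 = 0110010001101110.
R = 25710 − 19222 = 6488 = 0001100101011000
R = 6488 − (-30521) = 37009; wraps to -28527 = 1001000010010001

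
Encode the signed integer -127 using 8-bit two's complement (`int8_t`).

10000001

|-127| = 127 = 01111111 in 8 bits.
Invert the bits: 10000000. Add 1: 10000001.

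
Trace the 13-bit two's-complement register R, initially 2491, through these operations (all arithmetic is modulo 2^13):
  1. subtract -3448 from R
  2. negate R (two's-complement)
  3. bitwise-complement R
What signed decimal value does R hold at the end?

-2254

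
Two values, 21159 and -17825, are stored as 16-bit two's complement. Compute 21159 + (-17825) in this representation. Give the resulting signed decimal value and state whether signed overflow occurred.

3334; no overflow

21159 → 0101001010100111
-17825 → 1011101001011111
  0101001010100111
+ 1011101001011111
= 0000110100000110  (discard carry-out 1)
Result 0000110100000110: MSB = 0 → value 3334.
Addends have opposite signs, so signed overflow cannot occur.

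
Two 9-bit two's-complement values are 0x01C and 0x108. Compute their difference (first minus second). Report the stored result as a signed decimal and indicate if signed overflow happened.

-236; overflow

0x01C = 000011100 = 28 (signed)
0x108 = 100001000 = -248 (signed)
Subtract via negate-and-add: invert 100001000 + 1 = 011111000 (i.e. 248).
  000011100
+ 011111000
= 100010100
Result 100010100: MSB = 1 → 276 − 512 = -236.
Both addends (after negating the subtrahend) are non-negative but the stored result is negative: signed overflow. The true value 28 − (-248) = 276 lies outside [-256, 255].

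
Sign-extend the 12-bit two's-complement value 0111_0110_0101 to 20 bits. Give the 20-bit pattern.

00000000011101100101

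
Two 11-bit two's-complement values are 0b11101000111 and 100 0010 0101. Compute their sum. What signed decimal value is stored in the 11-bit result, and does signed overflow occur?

876; overflow

0b11101000111 → 11101000111 = -185 (signed)
100 0010 0101 → 10000100101 = -987 (signed)
  11101000111
+ 10000100101
= 01101101100  (discard carry-out 1)
Result 01101101100: MSB = 0 → value 876.
Both addends are negative but the stored result is non-negative: signed overflow. The true value -185 + (-987) = -1172 lies outside [-1024, 1023].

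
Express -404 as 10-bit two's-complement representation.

1001101100

|-404| = 404 = 0110010100 in 10 bits.
Invert the bits: 1001101011. Add 1: 1001101100.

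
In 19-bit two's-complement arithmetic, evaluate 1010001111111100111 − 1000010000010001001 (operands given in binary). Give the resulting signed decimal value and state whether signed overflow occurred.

65374; no overflow

1010001111111100111 = -188441 (signed)
1000010000010001001 = -253815 (signed)
Subtract via negate-and-add: invert 1000010000010001001 + 1 = 0111101111101110111 (i.e. 253815).
  1010001111111100111
+ 0111101111101110111
= 0001111111101011110  (discard carry-out 1)
Result 0001111111101011110: MSB = 0 → value 65374.
Addends (after negating the subtrahend) have opposite signs, so signed overflow cannot occur.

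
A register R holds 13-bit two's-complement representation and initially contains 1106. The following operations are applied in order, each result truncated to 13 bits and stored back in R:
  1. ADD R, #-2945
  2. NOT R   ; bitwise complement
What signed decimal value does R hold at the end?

1838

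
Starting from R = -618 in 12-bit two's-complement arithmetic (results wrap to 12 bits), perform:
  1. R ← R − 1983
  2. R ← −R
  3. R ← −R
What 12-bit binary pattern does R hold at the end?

Start: R = -618 = 110110010110.
R = -618 − 1983 = -2601; wraps to 1495 = 010111010111
R = −(1495) = -1495 = 101000101001
R = −(-1495) = 1495 = 010111010111

010111010111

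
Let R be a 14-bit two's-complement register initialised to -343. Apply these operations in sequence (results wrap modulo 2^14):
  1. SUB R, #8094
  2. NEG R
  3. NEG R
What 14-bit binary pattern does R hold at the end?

Start: R = -343 = 11111010101001.
R = -343 − 8094 = -8437; wraps to 7947 = 01111100001011
R = −(7947) = -7947 = 10000011110101
R = −(-7947) = 7947 = 01111100001011

01111100001011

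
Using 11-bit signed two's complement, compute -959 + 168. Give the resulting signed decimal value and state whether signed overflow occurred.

-791; no overflow

-959 → 10001000001
168 → 00010101000
  10001000001
+ 00010101000
= 10011101001
Result 10011101001: MSB = 1 → 1257 − 2048 = -791.
Addends have opposite signs, so signed overflow cannot occur.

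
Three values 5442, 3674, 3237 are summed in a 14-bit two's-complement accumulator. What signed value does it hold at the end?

5442 + 3674 = 9116 → wraps to -7268 (10001110011100)
-7268 + 3237 = -4031 (11000001000001)

-4031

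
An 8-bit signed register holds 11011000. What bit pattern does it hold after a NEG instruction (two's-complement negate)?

00101000

Invert: 00100111. Add 1: 00101000.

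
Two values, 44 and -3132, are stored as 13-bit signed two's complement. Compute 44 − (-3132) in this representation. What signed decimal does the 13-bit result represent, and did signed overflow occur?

44 → 0000000101100
-3132 → 1001111000100
Subtract via negate-and-add: invert 1001111000100 + 1 = 0110000111100 (i.e. 3132).
  0000000101100
+ 0110000111100
= 0110001101000
Result 0110001101000: MSB = 0 → value 3176.
Both addends (after negating the subtrahend) are non-negative and so is the stored result: no signed overflow.

3176; no overflow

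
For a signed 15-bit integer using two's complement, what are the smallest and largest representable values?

Minimum: −2^14 = -16384.
Maximum: 2^14 − 1 = 16383.

min = -16384, max = 16383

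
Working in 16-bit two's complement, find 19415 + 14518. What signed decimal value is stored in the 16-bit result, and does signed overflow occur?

-31603; overflow

19415 → 0100101111010111
14518 → 0011100010110110
  0100101111010111
+ 0011100010110110
= 1000010010001101
Result 1000010010001101: MSB = 1 → 33933 − 65536 = -31603.
Both addends are non-negative but the stored result is negative: signed overflow. The true value 19415 + 14518 = 33933 lies outside [-32768, 32767].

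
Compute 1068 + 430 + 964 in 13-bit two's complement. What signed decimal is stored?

1068 + 430 = 1498 (0010111011010)
1498 + 964 = 2462 (0100110011110)

2462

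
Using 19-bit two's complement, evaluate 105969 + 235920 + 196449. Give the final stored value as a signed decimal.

14050

105969 + 235920 = 341889 → wraps to -182399 (1010011011110000001)
-182399 + 196449 = 14050 (0000011011011100010)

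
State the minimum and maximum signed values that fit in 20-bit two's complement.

min = -524288, max = 524287

Minimum: −2^19 = -524288.
Maximum: 2^19 − 1 = 524287.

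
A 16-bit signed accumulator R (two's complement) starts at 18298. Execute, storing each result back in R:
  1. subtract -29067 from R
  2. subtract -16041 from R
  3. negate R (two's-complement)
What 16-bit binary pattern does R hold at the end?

Start: R = 18298 = 0100011101111010.
R = 18298 − (-29067) = 47365; wraps to -18171 = 1011100100000101
R = -18171 − (-16041) = -2130 = 1111011110101110
R = −(-2130) = 2130 = 0000100001010010

0000100001010010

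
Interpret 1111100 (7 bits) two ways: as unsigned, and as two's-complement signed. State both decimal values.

unsigned = 124, signed = -4

Unsigned: 1111100 = 124.
Signed: MSB=1 → 124 − 128 = -4.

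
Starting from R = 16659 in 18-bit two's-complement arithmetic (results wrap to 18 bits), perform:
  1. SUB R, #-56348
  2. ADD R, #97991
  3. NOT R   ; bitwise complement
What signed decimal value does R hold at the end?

91145

Start: R = 16659 = 000100000100010011.
R = 16659 − (-56348) = 73007 = 010001110100101111
R = 73007 + 97991 = 170998; wraps to -91146 = 101001101111110110
R = NOT 101001101111110110 = 010110010000001001 = 91145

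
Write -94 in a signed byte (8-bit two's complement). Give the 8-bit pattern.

10100010

|-94| = 94 = 01011110 in 8 bits.
Invert the bits: 10100001. Add 1: 10100010.
Check: 10100010 reads as 162 − 256 = -94.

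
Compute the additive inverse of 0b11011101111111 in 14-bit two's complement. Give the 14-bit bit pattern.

Invert: 00100010000000. Add 1: 00100010000001.
Check: 11011101111111 = -2177, 00100010000001 = 2177.

00100010000001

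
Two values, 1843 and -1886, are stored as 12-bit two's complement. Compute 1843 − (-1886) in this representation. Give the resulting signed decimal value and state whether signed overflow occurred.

-367; overflow

1843 → 011100110011
-1886 → 100010100010
Subtract via negate-and-add: invert 100010100010 + 1 = 011101011110 (i.e. 1886).
  011100110011
+ 011101011110
= 111010010001
Result 111010010001: MSB = 1 → 3729 − 4096 = -367.
Both addends (after negating the subtrahend) are non-negative but the stored result is negative: signed overflow. The true value 1843 − (-1886) = 3729 lies outside [-2048, 2047].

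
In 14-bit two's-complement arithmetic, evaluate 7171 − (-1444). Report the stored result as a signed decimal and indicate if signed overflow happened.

7171 → 01110000000011
-1444 → 11101001011100
Subtract via negate-and-add: invert 11101001011100 + 1 = 00010110100100 (i.e. 1444).
  01110000000011
+ 00010110100100
= 10000110100111
Result 10000110100111: MSB = 1 → 8615 − 16384 = -7769.
Both addends (after negating the subtrahend) are non-negative but the stored result is negative: signed overflow. The true value 7171 − (-1444) = 8615 lies outside [-8192, 8191].

-7769; overflow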